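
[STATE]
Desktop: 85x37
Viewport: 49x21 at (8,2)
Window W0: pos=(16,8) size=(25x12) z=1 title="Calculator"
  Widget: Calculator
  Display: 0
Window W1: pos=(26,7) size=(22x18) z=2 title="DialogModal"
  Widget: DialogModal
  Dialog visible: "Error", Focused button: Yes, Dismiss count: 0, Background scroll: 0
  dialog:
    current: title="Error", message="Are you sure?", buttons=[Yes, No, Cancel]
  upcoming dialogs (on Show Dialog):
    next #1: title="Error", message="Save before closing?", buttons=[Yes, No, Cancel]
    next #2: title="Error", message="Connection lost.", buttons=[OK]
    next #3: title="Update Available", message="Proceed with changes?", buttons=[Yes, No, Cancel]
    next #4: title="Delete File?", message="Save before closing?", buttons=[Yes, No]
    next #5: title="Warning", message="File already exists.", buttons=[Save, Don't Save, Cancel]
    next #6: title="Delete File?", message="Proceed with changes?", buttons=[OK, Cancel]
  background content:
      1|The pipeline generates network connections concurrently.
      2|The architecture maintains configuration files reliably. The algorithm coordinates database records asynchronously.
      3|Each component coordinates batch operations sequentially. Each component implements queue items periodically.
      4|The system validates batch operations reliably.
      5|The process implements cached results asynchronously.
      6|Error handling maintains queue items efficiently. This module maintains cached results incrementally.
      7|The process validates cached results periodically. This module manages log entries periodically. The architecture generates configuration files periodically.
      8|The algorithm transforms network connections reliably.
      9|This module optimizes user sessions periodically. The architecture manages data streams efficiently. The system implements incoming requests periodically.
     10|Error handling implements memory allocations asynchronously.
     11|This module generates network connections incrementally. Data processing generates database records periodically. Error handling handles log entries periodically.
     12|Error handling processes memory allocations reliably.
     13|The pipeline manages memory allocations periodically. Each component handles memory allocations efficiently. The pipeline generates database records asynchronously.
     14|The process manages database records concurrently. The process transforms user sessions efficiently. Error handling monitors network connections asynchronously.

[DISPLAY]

                                                 
                                                 
                                                 
                                                 
                                                 
                  ┏━━━━━━━━━━━━━━━━━━━━┓         
        ┏━━━━━━━━━┃ DialogModal        ┃         
        ┃ Calculat┠────────────────────┨         
        ┠─────────┃The pipeline generat┃         
        ┃         ┃The architecture mai┃         
        ┃┌───┬───┬┃Each component coord┃         
        ┃│ 7 │ 8 │┃The system validates┃         
        ┃├───┼───┼┃Th┌──────────────┐en┃         
        ┃│ 4 │ 5 │┃Er│    Error     │nt┃         
        ┃├───┼───┼┃Th│Are you sure? │te┃         
        ┃│ 1 │ 2 │┃Th│[Yes]  No   Ca│sf┃         
        ┃└───┴───┴┃Th└──────────────┘ze┃         
        ┗━━━━━━━━━┃Error handling imple┃         
                  ┃This module generate┃         
                  ┃Error handling proce┃         
                  ┃The pipeline manages┃         


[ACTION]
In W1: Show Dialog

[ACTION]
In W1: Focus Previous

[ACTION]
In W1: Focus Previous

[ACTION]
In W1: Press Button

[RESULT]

                                                 
                                                 
                                                 
                                                 
                                                 
                  ┏━━━━━━━━━━━━━━━━━━━━┓         
        ┏━━━━━━━━━┃ DialogModal        ┃         
        ┃ Calculat┠────────────────────┨         
        ┠─────────┃The pipeline generat┃         
        ┃         ┃The architecture mai┃         
        ┃┌───┬───┬┃Each component coord┃         
        ┃│ 7 │ 8 │┃The system validates┃         
        ┃├───┼───┼┃The process implemen┃         
        ┃│ 4 │ 5 │┃Error handling maint┃         
        ┃├───┼───┼┃The process validate┃         
        ┃│ 1 │ 2 │┃The algorithm transf┃         
        ┃└───┴───┴┃This module optimize┃         
        ┗━━━━━━━━━┃Error handling imple┃         
                  ┃This module generate┃         
                  ┃Error handling proce┃         
                  ┃The pipeline manages┃         


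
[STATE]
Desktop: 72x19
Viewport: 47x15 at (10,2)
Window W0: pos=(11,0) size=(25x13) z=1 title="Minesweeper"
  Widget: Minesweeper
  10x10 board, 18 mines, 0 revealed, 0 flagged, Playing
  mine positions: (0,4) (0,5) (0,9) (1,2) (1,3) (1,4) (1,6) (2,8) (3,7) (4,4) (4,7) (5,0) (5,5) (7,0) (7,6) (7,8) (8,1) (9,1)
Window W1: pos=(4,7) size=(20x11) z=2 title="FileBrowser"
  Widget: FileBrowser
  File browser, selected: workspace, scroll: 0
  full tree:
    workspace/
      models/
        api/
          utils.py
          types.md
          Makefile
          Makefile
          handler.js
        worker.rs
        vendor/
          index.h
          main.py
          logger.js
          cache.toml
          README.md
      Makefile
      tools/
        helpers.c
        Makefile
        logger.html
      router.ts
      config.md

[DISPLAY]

 ┠───────────────────────┨                     
 ┃■■■■■■■■■■             ┃                     
 ┃■■■■■■■■■■             ┃                     
 ┃■■■■■■■■■■             ┃                     
 ┃■■■■■■■■■■             ┃                     
━━━━━━━━━━━━━┓           ┃                     
Browser      ┃           ┃                     
─────────────┨           ┃                     
 workspace/  ┃           ┃                     
+] models/   ┃           ┃                     
akefile      ┃━━━━━━━━━━━┛                     
+] tools/    ┃                                 
outer.ts     ┃                                 
onfig.md     ┃                                 
             ┃                                 


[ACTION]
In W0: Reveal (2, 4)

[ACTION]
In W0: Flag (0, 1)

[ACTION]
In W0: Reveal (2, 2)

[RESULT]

 ┠───────────────────────┨                     
 ┃■⚑■■■■■■■■             ┃                     
 ┃■■■■■■■■■■             ┃                     
 ┃■■2■2■■■■■             ┃                     
 ┃■■■■■■■■■■             ┃                     
━━━━━━━━━━━━━┓           ┃                     
Browser      ┃           ┃                     
─────────────┨           ┃                     
 workspace/  ┃           ┃                     
+] models/   ┃           ┃                     
akefile      ┃━━━━━━━━━━━┛                     
+] tools/    ┃                                 
outer.ts     ┃                                 
onfig.md     ┃                                 
             ┃                                 


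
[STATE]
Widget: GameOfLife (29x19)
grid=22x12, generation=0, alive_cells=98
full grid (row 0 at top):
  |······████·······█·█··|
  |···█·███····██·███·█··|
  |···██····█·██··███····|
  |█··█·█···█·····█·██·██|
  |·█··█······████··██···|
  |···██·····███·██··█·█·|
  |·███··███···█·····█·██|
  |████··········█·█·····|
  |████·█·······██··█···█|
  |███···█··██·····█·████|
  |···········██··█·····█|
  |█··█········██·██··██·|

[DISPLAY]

Gen: 0                       
······████·······█·█··       
···█·███····██·███·█··       
···██····█·██··███····       
█··█·█···█·····█·██·██       
·█··█······████··██···       
···██·····███·██··█·█·       
·███··███···█·····█·██       
████··········█·█·····       
████·█·······██··█···█       
███···█··██·····█·████       
···········██··█·····█       
█··█········██·██··██·       
                             
                             
                             
                             
                             
                             


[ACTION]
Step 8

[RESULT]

Gen: 8                       
··············██······       
·██··········█·█······       
████··········█····██·       
█············██····█·█       
·█·█·█··········█···█·       
···█·███·········█····       
··············█··█····       
·····██·█·····███·····       
·······█··············       
······················       
······················       
······················       
                             
                             
                             
                             
                             
                             


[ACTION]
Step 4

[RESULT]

Gen: 12                      
···············█······       
·█·············█······       
·█·███·············██·       
····██············██·█       
··█···█······██···█·█·       
··██··██········███···       
···██·███····███·██···       
·······██····██·██····       
······█······██·██····       
···············█······       
······················       
······················       
                             
                             
                             
                             
                             
                             


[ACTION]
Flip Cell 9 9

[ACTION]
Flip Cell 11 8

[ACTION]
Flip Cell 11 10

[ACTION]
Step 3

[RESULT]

Gen: 15                      
······················       
·██·██············███·       
····█·█···········█·█·       
█···█··█··········█·█·       
█·······█·············       
···█·█·█··············       
·█████··█·············       
····██··█···██·█······       
·········█··█···█·····       
·······██····█········       
··············███·····       
······················       
                             
                             
                             
                             
                             
                             


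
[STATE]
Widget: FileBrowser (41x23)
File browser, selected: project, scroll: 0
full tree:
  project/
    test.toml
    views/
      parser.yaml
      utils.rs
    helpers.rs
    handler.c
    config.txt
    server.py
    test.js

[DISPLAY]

> [-] project/                           
    test.toml                            
    [+] views/                           
    helpers.rs                           
    handler.c                            
    config.txt                           
    server.py                            
    test.js                              
                                         
                                         
                                         
                                         
                                         
                                         
                                         
                                         
                                         
                                         
                                         
                                         
                                         
                                         
                                         


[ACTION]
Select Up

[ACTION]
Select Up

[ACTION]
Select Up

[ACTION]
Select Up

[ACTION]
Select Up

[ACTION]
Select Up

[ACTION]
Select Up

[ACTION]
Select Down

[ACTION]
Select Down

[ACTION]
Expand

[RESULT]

  [-] project/                           
    test.toml                            
  > [-] views/                           
      parser.yaml                        
      utils.rs                           
    helpers.rs                           
    handler.c                            
    config.txt                           
    server.py                            
    test.js                              
                                         
                                         
                                         
                                         
                                         
                                         
                                         
                                         
                                         
                                         
                                         
                                         
                                         


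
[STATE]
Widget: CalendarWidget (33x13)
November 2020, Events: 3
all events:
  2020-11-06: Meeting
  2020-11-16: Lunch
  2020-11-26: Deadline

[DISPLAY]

          November 2020          
Mo Tu We Th Fr Sa Su             
                   1             
 2  3  4  5  6*  7  8            
 9 10 11 12 13 14 15             
16* 17 18 19 20 21 22            
23 24 25 26* 27 28 29            
30                               
                                 
                                 
                                 
                                 
                                 


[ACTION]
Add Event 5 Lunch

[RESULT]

          November 2020          
Mo Tu We Th Fr Sa Su             
                   1             
 2  3  4  5*  6*  7  8           
 9 10 11 12 13 14 15             
16* 17 18 19 20 21 22            
23 24 25 26* 27 28 29            
30                               
                                 
                                 
                                 
                                 
                                 


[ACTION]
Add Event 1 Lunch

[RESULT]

          November 2020          
Mo Tu We Th Fr Sa Su             
                   1*            
 2  3  4  5*  6*  7  8           
 9 10 11 12 13 14 15             
16* 17 18 19 20 21 22            
23 24 25 26* 27 28 29            
30                               
                                 
                                 
                                 
                                 
                                 


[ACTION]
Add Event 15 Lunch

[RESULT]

          November 2020          
Mo Tu We Th Fr Sa Su             
                   1*            
 2  3  4  5*  6*  7  8           
 9 10 11 12 13 14 15*            
16* 17 18 19 20 21 22            
23 24 25 26* 27 28 29            
30                               
                                 
                                 
                                 
                                 
                                 


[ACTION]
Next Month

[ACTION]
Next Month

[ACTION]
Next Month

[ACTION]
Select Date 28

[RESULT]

          February 2021          
Mo Tu We Th Fr Sa Su             
 1  2  3  4  5  6  7             
 8  9 10 11 12 13 14             
15 16 17 18 19 20 21             
22 23 24 25 26 27 [28]           
                                 
                                 
                                 
                                 
                                 
                                 
                                 


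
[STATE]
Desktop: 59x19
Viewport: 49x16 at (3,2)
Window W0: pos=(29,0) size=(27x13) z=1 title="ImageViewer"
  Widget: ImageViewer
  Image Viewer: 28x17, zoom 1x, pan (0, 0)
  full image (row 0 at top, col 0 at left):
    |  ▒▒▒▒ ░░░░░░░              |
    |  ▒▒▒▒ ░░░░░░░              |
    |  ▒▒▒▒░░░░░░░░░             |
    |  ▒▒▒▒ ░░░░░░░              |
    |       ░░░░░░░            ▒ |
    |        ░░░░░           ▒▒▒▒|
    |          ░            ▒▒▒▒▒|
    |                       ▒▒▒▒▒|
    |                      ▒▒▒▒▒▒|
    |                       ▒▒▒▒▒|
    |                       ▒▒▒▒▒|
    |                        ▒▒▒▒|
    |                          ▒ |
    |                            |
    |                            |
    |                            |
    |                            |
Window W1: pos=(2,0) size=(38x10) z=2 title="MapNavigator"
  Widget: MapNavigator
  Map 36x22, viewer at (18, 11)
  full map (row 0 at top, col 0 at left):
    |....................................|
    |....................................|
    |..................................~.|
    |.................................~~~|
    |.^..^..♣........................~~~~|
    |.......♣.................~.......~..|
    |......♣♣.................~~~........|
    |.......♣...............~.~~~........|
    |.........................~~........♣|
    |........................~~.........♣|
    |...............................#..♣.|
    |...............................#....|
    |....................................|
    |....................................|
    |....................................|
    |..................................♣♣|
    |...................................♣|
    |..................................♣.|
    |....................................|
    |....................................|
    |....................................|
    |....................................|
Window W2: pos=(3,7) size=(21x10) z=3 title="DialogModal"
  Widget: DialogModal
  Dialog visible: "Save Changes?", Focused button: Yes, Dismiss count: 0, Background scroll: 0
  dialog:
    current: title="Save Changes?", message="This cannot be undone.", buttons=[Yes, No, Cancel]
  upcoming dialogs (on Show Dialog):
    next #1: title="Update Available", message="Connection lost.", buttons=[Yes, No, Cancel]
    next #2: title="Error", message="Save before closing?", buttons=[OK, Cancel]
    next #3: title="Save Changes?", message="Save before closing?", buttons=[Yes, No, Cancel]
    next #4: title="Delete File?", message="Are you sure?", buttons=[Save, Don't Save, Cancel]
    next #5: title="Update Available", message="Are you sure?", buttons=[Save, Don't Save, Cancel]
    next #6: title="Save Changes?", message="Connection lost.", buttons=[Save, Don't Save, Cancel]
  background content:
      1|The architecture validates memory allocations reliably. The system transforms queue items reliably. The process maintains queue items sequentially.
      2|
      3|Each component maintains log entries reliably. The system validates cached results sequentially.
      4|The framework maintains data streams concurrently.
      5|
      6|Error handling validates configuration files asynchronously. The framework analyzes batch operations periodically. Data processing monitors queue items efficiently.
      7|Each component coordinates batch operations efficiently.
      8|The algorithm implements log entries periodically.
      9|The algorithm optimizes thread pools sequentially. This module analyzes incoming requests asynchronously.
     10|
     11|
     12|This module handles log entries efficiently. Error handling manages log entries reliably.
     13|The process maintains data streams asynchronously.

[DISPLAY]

────────────────────────────────────┨────────────
.........................~~........♣┃░░░░        
........................~~.........♣┃░░░░        
...............................#..♣.┃░░░░░       
..................@............#....┃░░░░        
┏━━━━━━━━━━━━━━━━━━━┓...............┃░░░░        
┃ DialogModal       ┃...............┃░░░         
┠───────────────────┨━━━━━━━━━━━━━━━┛░           
┃Th┌─────────────┐va┃     ┃                      
┃  │Save Changes?│  ┃     ┃                      
┃Ea│This cannot b│in┃     ┗━━━━━━━━━━━━━━━━━━━━━━
┃Th│[Yes]  No   C│nt┃                            
┃  └─────────────┘  ┃                            
┃Error handling vali┃                            
┗━━━━━━━━━━━━━━━━━━━┛                            
                                                 


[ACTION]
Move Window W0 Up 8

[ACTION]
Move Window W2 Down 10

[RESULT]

────────────────────────────────────┨────────────
.........................~~........♣┃░░░░        
........................~~.........♣┃░░░░        
...............................#..♣.┃░░░░░       
..................@............#....┃░░░░        
....................................┃░░░░        
....................................┃░░░         
┏━━━━━━━━━━━━━━━━━━━┓━━━━━━━━━━━━━━━┛░           
┃ DialogModal       ┃     ┃                      
┠───────────────────┨     ┃                      
┃Th┌─────────────┐va┃     ┗━━━━━━━━━━━━━━━━━━━━━━
┃  │Save Changes?│  ┃                            
┃Ea│This cannot b│in┃                            
┃Th│[Yes]  No   C│nt┃                            
┃  └─────────────┘  ┃                            
┃Error handling vali┃                            


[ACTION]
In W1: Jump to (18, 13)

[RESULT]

────────────────────────────────────┨────────────
...............................#..♣.┃░░░░        
...............................#....┃░░░░        
....................................┃░░░░░       
..................@.................┃░░░░        
....................................┃░░░░        
..................................♣♣┃░░░         
┏━━━━━━━━━━━━━━━━━━━┓━━━━━━━━━━━━━━━┛░           
┃ DialogModal       ┃     ┃                      
┠───────────────────┨     ┃                      
┃Th┌─────────────┐va┃     ┗━━━━━━━━━━━━━━━━━━━━━━
┃  │Save Changes?│  ┃                            
┃Ea│This cannot b│in┃                            
┃Th│[Yes]  No   C│nt┃                            
┃  └─────────────┘  ┃                            
┃Error handling vali┃                            


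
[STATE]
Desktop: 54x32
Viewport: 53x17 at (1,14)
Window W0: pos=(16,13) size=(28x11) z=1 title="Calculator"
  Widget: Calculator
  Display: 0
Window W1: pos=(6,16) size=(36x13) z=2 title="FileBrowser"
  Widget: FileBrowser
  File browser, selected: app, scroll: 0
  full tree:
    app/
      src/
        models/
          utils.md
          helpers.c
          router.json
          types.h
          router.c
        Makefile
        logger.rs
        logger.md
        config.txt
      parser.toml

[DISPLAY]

               ┃ Calculator               ┃          
               ┠──────────────────────────┨          
     ┏━━━━━━━━━━━━━━━━━━━━━━━━━━━━━━━━━━┓0┃          
     ┃ FileBrowser                      ┃ ┃          
     ┠──────────────────────────────────┨ ┃          
     ┃> [-] app/                        ┃ ┃          
     ┃    [+] src/                      ┃ ┃          
     ┃    parser.toml                   ┃ ┃          
     ┃                                  ┃ ┃          
     ┃                                  ┃━┛          
     ┃                                  ┃            
     ┃                                  ┃            
     ┃                                  ┃            
     ┃                                  ┃            
     ┗━━━━━━━━━━━━━━━━━━━━━━━━━━━━━━━━━━┛            
                                                     
                                                     


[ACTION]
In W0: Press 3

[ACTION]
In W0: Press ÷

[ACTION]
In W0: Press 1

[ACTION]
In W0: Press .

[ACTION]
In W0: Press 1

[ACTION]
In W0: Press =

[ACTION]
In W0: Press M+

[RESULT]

               ┃ Calculator               ┃          
               ┠──────────────────────────┨          
     ┏━━━━━━━━━━━━━━━━━━━━━━━━━━━━━━━━━━┓7┃          
     ┃ FileBrowser                      ┃ ┃          
     ┠──────────────────────────────────┨ ┃          
     ┃> [-] app/                        ┃ ┃          
     ┃    [+] src/                      ┃ ┃          
     ┃    parser.toml                   ┃ ┃          
     ┃                                  ┃ ┃          
     ┃                                  ┃━┛          
     ┃                                  ┃            
     ┃                                  ┃            
     ┃                                  ┃            
     ┃                                  ┃            
     ┗━━━━━━━━━━━━━━━━━━━━━━━━━━━━━━━━━━┛            
                                                     
                                                     


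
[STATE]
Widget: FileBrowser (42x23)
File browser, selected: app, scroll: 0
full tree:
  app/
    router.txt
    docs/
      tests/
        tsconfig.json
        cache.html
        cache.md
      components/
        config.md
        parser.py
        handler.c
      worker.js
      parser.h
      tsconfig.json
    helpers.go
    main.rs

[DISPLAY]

> [-] app/                                
    router.txt                            
    [+] docs/                             
    helpers.go                            
    main.rs                               
                                          
                                          
                                          
                                          
                                          
                                          
                                          
                                          
                                          
                                          
                                          
                                          
                                          
                                          
                                          
                                          
                                          
                                          


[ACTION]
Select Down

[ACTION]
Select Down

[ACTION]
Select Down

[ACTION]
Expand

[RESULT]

  [-] app/                                
    router.txt                            
    [+] docs/                             
  > helpers.go                            
    main.rs                               
                                          
                                          
                                          
                                          
                                          
                                          
                                          
                                          
                                          
                                          
                                          
                                          
                                          
                                          
                                          
                                          
                                          
                                          


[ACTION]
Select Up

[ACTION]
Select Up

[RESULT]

  [-] app/                                
  > router.txt                            
    [+] docs/                             
    helpers.go                            
    main.rs                               
                                          
                                          
                                          
                                          
                                          
                                          
                                          
                                          
                                          
                                          
                                          
                                          
                                          
                                          
                                          
                                          
                                          
                                          


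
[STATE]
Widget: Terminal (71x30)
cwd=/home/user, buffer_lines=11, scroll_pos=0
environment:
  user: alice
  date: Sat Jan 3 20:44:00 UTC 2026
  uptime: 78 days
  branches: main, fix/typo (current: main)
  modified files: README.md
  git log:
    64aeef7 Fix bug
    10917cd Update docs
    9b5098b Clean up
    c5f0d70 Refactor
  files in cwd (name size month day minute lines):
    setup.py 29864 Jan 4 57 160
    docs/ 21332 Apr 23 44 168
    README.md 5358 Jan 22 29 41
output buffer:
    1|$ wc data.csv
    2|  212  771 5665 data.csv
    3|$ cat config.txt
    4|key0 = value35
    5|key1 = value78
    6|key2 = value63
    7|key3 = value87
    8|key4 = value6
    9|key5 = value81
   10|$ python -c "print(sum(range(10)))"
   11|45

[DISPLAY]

$ wc data.csv                                                          
  212  771 5665 data.csv                                               
$ cat config.txt                                                       
key0 = value35                                                         
key1 = value78                                                         
key2 = value63                                                         
key3 = value87                                                         
key4 = value6                                                          
key5 = value81                                                         
$ python -c "print(sum(range(10)))"                                    
45                                                                     
$ █                                                                    
                                                                       
                                                                       
                                                                       
                                                                       
                                                                       
                                                                       
                                                                       
                                                                       
                                                                       
                                                                       
                                                                       
                                                                       
                                                                       
                                                                       
                                                                       
                                                                       
                                                                       
                                                                       


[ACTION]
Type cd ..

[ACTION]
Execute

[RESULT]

$ wc data.csv                                                          
  212  771 5665 data.csv                                               
$ cat config.txt                                                       
key0 = value35                                                         
key1 = value78                                                         
key2 = value63                                                         
key3 = value87                                                         
key4 = value6                                                          
key5 = value81                                                         
$ python -c "print(sum(range(10)))"                                    
45                                                                     
$ cd ..                                                                
                                                                       
$ █                                                                    
                                                                       
                                                                       
                                                                       
                                                                       
                                                                       
                                                                       
                                                                       
                                                                       
                                                                       
                                                                       
                                                                       
                                                                       
                                                                       
                                                                       
                                                                       
                                                                       


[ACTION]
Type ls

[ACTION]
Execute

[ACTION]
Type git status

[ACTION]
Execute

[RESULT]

$ wc data.csv                                                          
  212  771 5665 data.csv                                               
$ cat config.txt                                                       
key0 = value35                                                         
key1 = value78                                                         
key2 = value63                                                         
key3 = value87                                                         
key4 = value6                                                          
key5 = value81                                                         
$ python -c "print(sum(range(10)))"                                    
45                                                                     
$ cd ..                                                                
                                                                       
$ ls                                                                   
setup.py  docs/  README.md                                             
$ git status                                                           
On branch main                                                         
Changes not staged for commit:                                         
                                                                       
        modified:   README.md                                          
$ █                                                                    
                                                                       
                                                                       
                                                                       
                                                                       
                                                                       
                                                                       
                                                                       
                                                                       
                                                                       


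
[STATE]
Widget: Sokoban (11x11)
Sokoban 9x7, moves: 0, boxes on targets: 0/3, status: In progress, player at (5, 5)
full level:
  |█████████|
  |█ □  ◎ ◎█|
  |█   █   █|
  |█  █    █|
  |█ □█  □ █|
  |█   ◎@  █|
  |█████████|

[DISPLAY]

█████████  
█ □  ◎ ◎█  
█   █   █  
█  █    █  
█ □█  □ █  
█   ◎@  █  
█████████  
Moves: 0  0
           
           
           


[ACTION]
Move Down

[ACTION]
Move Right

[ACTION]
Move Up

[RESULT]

█████████  
█ □  ◎ ◎█  
█   █   █  
█  █  □ █  
█ □█  @ █  
█   ◎   █  
█████████  
Moves: 2  0
           
           
           


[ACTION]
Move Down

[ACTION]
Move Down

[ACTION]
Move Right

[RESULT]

█████████  
█ □  ◎ ◎█  
█   █   █  
█  █  □ █  
█ □█    █  
█   ◎  @█  
█████████  
Moves: 4  0
           
           
           
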